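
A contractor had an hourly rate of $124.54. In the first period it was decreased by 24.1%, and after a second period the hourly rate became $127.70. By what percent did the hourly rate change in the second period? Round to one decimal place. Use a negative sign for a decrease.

35.1%

After the first period: $124.54 × 0.759 = $94.52586.
Second-period multiplier: $127.70 ÷ $94.52586 ≈ 1.35095.
That is a change of 35.1%.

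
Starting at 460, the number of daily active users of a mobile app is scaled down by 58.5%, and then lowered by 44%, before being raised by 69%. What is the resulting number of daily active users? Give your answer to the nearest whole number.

Each change multiplies by a factor: 0.415 × 0.56 × 1.69 = 0.392756.
460 × 0.392756 = 180.66776 ≈ 181.

181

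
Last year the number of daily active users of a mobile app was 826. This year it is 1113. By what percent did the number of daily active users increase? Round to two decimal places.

Change: 1113 − 826 = 287.
Relative to the original: 287 ÷ 826 ≈ 34.75%.
So the number of daily active users increased by 34.75%.

34.75%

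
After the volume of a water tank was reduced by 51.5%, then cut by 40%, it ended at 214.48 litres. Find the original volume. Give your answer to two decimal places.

737.04 litres

The overall multiplier applied was 0.485 × 0.6 = 0.291.
So the original volume was 214.48 ÷ 0.291 ≈ 737.04 litres.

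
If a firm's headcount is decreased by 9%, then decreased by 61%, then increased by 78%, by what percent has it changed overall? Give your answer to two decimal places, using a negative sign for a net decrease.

-36.83%

A 9% decrease multiplies by 0.91.
Then a 61% decrease: 0.91 × 0.39 = 0.3549.
Then a 78% increase: 0.3549 × 1.78 = 0.631722.
Overall factor 0.631722, i.e. -36.83%.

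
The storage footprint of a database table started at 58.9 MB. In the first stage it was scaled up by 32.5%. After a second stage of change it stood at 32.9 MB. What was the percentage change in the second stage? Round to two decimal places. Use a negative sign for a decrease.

After the first stage: 58.9 × 1.325 = 78.0425.
Second-stage multiplier: 32.9 ÷ 78.0425 ≈ 0.421565.
That is a change of -57.84%.

-57.84%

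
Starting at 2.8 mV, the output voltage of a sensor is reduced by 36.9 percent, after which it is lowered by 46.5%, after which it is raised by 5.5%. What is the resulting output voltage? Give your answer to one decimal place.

1.0 mV

Each change multiplies by a factor: 0.631 × 0.535 × 1.055 = 0.356152175.
2.8 × 0.356152175 = 0.99722609 ≈ 1.0.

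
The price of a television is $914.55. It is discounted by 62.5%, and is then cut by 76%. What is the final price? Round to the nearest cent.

Each change multiplies by a factor: 0.375 × 0.24 = 0.09.
$914.55 × 0.09 = $82.3095 ≈ $82.31.

$82.31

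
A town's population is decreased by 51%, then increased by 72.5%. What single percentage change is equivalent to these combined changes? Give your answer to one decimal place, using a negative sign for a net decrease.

-15.5%

A 51% decrease multiplies by 0.49.
Then a 72.5% increase: 0.49 × 1.725 = 0.84525.
Overall factor 0.84525, i.e. -15.5%.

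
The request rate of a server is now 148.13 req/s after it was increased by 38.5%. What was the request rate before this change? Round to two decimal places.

106.95 req/s

The overall multiplier applied was 1.385.
So the original request rate was 148.13 ÷ 1.385 ≈ 106.95 req/s.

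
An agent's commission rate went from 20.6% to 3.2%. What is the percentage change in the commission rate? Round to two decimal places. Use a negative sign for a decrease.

The change is 3.2 − 20.6 = -17.4 percentage points.
Relative to the original 20.6%, that is -17.4 ÷ 20.6 ≈ -84.47%.

-84.47%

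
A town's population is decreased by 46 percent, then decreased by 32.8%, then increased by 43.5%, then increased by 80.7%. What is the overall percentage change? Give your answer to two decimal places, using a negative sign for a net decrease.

The combined multiplier is 0.54 × 0.672 × 1.435 × 1.807 = 0.9409641696.
That corresponds to a decrease of 5.90%.

-5.90%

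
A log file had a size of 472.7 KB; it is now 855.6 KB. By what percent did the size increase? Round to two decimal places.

81.00%

Change: 855.6 − 472.7 = 382.9.
Relative to the original: 382.9 ÷ 472.7 ≈ 81.00%.
So the size increased by 81.00%.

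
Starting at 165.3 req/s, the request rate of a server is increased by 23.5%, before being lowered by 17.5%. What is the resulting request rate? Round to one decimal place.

168.4 req/s

23.5% increase: 165.3 × 1.235 = 204.1455.
Apply the 17.5% decrease: 204.1455 × 0.825 = 168.4200375 ≈ 168.4.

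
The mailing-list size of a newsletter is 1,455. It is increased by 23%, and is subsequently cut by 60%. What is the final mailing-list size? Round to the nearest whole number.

716

After the 23% increase: 1,455 × 1.23 = 1789.65.
60% decrease: 1789.65 × 0.4 = 715.86 ≈ 716.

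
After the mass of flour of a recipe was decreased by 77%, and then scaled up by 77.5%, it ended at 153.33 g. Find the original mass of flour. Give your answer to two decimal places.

The overall multiplier applied was 0.23 × 1.775 = 0.40825.
So the original mass of flour was 153.33 ÷ 0.40825 ≈ 375.58 g.

375.58 g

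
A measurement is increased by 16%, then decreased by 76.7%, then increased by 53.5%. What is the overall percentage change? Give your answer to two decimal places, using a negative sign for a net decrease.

A 16% increase multiplies by 1.16.
Then a 76.7% decrease: 1.16 × 0.233 = 0.27028.
Then a 53.5% increase: 0.27028 × 1.535 = 0.4148798.
Overall factor 0.4148798, i.e. -58.51%.

-58.51%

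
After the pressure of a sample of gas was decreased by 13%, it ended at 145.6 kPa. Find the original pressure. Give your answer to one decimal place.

The overall multiplier applied was 0.87.
So the original pressure was 145.6 ÷ 0.87 ≈ 167.4 kPa.

167.4 kPa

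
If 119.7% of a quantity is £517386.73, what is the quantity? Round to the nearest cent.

£517386.73 ÷ 1.197 ≈ £432236.20.

£432236.20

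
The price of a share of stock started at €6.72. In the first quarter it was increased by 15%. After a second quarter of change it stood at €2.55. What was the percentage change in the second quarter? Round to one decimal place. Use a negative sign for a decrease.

After the first quarter: €6.72 × 1.15 = €7.728.
Second-quarter multiplier: €2.55 ÷ €7.728 ≈ 0.32997.
That is a change of -67.0%.

-67.0%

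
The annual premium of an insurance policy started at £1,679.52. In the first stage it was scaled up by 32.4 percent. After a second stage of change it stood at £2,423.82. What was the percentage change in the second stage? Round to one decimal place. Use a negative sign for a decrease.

9.0%

After the first stage: £1,679.52 × 1.324 = £2223.68448.
Second-stage multiplier: £2,423.82 ÷ £2223.68448 ≈ 1.09.
That is a change of 9.0%.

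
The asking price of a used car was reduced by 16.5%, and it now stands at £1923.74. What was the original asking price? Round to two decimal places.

The overall multiplier applied was 0.835.
So the original asking price was £1923.74 ÷ 0.835 ≈ £2303.88.

£2303.88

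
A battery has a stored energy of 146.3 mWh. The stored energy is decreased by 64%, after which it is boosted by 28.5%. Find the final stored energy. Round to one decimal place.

Each change multiplies by a factor: 0.36 × 1.285 = 0.4626.
146.3 × 0.4626 = 67.67838 ≈ 67.7.

67.7 mWh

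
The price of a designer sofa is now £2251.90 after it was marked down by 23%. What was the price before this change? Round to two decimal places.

The overall multiplier applied was 0.77.
So the original price was £2251.90 ÷ 0.77 ≈ £2924.55.

£2924.55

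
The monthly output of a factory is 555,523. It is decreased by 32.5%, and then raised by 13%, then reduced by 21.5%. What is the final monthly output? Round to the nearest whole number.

332,624

Each change multiplies by a factor: 0.675 × 1.13 × 0.785 = 0.59875875.
555,523 × 0.59875875 = 332624.25707625 ≈ 332,624.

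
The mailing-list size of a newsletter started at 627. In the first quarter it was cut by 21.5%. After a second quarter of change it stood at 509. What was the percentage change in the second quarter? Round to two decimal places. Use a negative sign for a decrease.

3.41%

After the first quarter: 627 × 0.785 = 492.195.
Second-quarter multiplier: 509 ÷ 492.195 ≈ 1.034143.
That is a change of 3.41%.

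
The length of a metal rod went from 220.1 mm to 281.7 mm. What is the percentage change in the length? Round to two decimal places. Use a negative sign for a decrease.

27.99%

Change: 281.7 − 220.1 = 61.6.
Relative to the original: 61.6 ÷ 220.1 ≈ 27.99%.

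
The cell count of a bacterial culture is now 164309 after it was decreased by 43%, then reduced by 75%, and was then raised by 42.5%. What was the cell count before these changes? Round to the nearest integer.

809155

Undoing the 42.5% increase: 164309 ÷ 1.425 ≈ 115304.561404.
Undoing the 75% decrease: 115304.561404 ÷ 0.25 = 461218.245616.
Undoing the 43% decrease: 461218.245616 ÷ 0.57 ≈ 809155.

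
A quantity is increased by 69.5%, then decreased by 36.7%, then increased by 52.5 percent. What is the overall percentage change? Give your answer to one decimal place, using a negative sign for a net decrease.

The combined multiplier is 1.695 × 0.633 × 1.525 = 1.636225875.
That corresponds to an increase of 63.6%.

63.6%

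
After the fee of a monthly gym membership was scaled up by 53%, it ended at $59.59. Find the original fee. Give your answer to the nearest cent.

The overall multiplier applied was 1.53.
So the original fee was $59.59 ÷ 1.53 ≈ $38.95.

$38.95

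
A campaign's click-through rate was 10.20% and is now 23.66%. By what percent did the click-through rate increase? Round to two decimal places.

The change is 23.66 − 10.20 = 13.46 percentage points.
Relative to the original 10.20%, that is 13.46 ÷ 10.20 ≈ 131.96%.
So the click-through rate rose by 131.96%.

131.96%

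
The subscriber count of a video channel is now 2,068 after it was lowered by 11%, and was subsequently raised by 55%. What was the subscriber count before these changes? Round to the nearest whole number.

1,499

The overall multiplier applied was 0.89 × 1.55 = 1.3795.
So the original subscriber count was 2,068 ÷ 1.3795 ≈ 1,499.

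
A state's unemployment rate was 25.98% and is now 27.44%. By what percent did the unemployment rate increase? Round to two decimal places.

The change is 27.44 − 25.98 = 1.46 percentage points.
Relative to the original 25.98%, that is 1.46 ÷ 25.98 ≈ 5.62%.
So the unemployment rate rose by 5.62%.

5.62%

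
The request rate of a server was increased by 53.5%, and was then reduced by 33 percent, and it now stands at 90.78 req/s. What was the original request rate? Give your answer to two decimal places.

88.27 req/s

The overall multiplier applied was 1.535 × 0.67 = 1.02845.
So the original request rate was 90.78 ÷ 1.02845 ≈ 88.27 req/s.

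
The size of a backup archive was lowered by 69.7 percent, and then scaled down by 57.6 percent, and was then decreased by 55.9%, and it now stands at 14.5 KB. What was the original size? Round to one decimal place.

255.9 KB

Undoing the 55.9% decrease: 14.5 ÷ 0.441 ≈ 32.879819.
Undoing the 57.6% decrease: 32.879819 ÷ 0.424 ≈ 77.546743.
Undoing the 69.7% decrease: 77.546743 ÷ 0.303 ≈ 255.9 KB.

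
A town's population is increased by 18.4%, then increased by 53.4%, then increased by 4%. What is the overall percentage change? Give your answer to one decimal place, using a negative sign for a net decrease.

The combined multiplier is 1.184 × 1.534 × 1.04 = 1.88890624.
That corresponds to an increase of 88.9%.

88.9%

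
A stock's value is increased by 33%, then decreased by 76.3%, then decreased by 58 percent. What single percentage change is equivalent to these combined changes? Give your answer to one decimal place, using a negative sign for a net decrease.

A 33% increase multiplies by 1.33.
Then a 76.3% decrease: 1.33 × 0.237 = 0.31521.
Then a 58% decrease: 0.31521 × 0.42 = 0.1323882.
Overall factor 0.1323882, i.e. -86.8%.

-86.8%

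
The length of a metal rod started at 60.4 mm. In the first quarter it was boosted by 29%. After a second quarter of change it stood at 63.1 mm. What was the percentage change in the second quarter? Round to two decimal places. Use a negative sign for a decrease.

After the first quarter: 60.4 × 1.29 = 77.916.
Second-quarter multiplier: 63.1 ÷ 77.916 ≈ 0.809847.
That is a change of -19.02%.

-19.02%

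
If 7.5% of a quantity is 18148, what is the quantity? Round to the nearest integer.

18148 ÷ 0.075 ≈ 241973.

241973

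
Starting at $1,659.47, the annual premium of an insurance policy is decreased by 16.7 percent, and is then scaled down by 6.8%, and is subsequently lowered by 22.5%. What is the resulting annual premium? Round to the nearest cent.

Each change multiplies by a factor: 0.833 × 0.932 × 0.775 = 0.6016759.
$1,659.47 × 0.6016759 = $998.463105773 ≈ $998.46.

$998.46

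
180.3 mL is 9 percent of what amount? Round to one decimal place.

180.3 mL ÷ 0.09 ≈ 2,003.3 mL.

2,003.3 mL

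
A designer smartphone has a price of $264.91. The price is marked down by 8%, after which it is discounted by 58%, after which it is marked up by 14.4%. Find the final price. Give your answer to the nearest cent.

$117.10

Each change multiplies by a factor: 0.92 × 0.42 × 1.144 = 0.4420416.
$264.91 × 0.4420416 = $117.101240256 ≈ $117.10.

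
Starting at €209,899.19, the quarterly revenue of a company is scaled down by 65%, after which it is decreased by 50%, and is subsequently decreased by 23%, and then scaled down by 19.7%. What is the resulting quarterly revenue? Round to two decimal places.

€22,711.98

65% decrease: €209,899.19 × 0.35 = €73464.7165.
After the 50% decrease: €73464.7165 × 0.5 = €36732.35825.
Apply the 23% decrease: €36732.35825 × 0.77 = €28283.9158525.
Apply the 19.7% decrease: €28283.9158525 × 0.803 = €22711.9844295575 ≈ €22,711.98.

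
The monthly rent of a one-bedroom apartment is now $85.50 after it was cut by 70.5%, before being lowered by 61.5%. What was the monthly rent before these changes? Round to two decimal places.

$752.81

The overall multiplier applied was 0.295 × 0.385 = 0.113575.
So the original monthly rent was $85.50 ÷ 0.113575 ≈ $752.81.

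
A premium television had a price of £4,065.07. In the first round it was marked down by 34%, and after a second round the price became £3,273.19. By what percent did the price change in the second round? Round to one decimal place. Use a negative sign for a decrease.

22.0%

After the first round: £4,065.07 × 0.66 = £2682.9462.
Second-round multiplier: £3,273.19 ÷ £2682.9462 ≈ 1.22.
That is a change of 22.0%.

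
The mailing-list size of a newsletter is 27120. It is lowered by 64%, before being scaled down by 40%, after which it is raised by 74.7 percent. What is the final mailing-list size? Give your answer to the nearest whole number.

10234

After the 64% decrease: 27120 × 0.36 = 9763.2.
After the 40% decrease: 9763.2 × 0.6 = 5857.92.
Apply the 74.7% increase: 5857.92 × 1.747 = 10233.78624 ≈ 10234.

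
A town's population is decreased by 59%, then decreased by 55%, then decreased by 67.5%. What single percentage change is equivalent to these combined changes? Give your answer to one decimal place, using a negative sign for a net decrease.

The combined multiplier is 0.41 × 0.45 × 0.325 = 0.0599625.
That corresponds to a decrease of 94.0%.

-94.0%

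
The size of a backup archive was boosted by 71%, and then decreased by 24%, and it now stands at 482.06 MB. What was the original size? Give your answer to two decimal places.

370.93 MB

The overall multiplier applied was 1.71 × 0.76 = 1.2996.
So the original size was 482.06 ÷ 1.2996 ≈ 370.93 MB.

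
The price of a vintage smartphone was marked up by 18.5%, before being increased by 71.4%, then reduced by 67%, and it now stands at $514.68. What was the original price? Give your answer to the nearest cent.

$767.88

Undoing the 67% decrease: $514.68 ÷ 0.33 ≈ $1559.636364.
Undoing the 71.4% increase: $1559.636364 ÷ 1.714 ≈ $909.939536.
Undoing the 18.5% increase: $909.939536 ÷ 1.185 ≈ $767.88.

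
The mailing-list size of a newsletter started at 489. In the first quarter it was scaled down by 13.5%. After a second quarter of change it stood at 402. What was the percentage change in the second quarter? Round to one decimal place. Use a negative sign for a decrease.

-5.0%

After the first quarter: 489 × 0.865 = 422.985.
Second-quarter multiplier: 402 ÷ 422.985 ≈ 0.95039.
That is a change of -5.0%.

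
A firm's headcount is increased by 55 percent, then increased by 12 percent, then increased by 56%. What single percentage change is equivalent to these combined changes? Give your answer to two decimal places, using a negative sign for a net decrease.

A 55% increase multiplies by 1.55.
Then a 12% increase: 1.55 × 1.12 = 1.736.
Then a 56% increase: 1.736 × 1.56 = 2.70816.
Overall factor 2.70816, i.e. 170.82%.

170.82%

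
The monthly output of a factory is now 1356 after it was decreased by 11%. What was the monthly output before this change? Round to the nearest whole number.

The overall multiplier applied was 0.89.
So the original monthly output was 1356 ÷ 0.89 ≈ 1524.

1524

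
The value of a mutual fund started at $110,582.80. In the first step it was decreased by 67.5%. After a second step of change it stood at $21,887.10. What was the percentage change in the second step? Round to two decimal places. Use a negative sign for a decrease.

-39.10%

After the first step: $110,582.80 × 0.325 = $35939.41.
Second-step multiplier: $21,887.10 ÷ $35939.41 ≈ 0.609.
That is a change of -39.10%.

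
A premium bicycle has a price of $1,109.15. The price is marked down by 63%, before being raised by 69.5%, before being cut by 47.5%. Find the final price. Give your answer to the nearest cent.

$365.19

Each change multiplies by a factor: 0.37 × 1.695 × 0.525 = 0.32925375.
$1,109.15 × 0.32925375 = $365.1917968125 ≈ $365.19.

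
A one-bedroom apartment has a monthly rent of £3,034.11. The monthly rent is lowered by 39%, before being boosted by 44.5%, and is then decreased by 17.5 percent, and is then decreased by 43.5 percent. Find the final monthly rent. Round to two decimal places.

39% decrease: £3,034.11 × 0.61 = £1850.8071.
Apply the 44.5% increase: £1850.8071 × 1.445 = £2674.4162595.
Apply the 17.5% decrease: £2674.4162595 × 0.825 = £2206.3934140875.
After the 43.5% decrease: £2206.3934140875 × 0.565 = £1246.6122789594375 ≈ £1,246.61.

£1,246.61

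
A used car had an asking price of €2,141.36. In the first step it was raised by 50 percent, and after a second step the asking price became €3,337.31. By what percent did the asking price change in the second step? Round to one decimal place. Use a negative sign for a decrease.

After the first step: €2,141.36 × 1.5 = €3212.04.
Second-step multiplier: €3,337.31 ÷ €3212.04 ≈ 1.039.
That is a change of 3.9%.

3.9%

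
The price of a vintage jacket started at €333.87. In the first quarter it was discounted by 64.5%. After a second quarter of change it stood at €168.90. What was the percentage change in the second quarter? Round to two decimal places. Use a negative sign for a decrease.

42.50%

After the first quarter: €333.87 × 0.355 = €118.52385.
Second-quarter multiplier: €168.90 ÷ €118.52385 ≈ 1.42503.
That is a change of 42.50%.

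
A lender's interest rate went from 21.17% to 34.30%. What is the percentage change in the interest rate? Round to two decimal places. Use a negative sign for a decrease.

62.02%

The change is 34.30 − 21.17 = 13.13 percentage points.
Relative to the original 21.17%, that is 13.13 ÷ 21.17 ≈ 62.02%.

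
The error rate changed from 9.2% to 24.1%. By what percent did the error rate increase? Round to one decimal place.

The change is 24.1 − 9.2 = 14.9 percentage points.
Relative to the original 9.2%, that is 14.9 ÷ 9.2 ≈ 162.0%.
So the error rate rose by 162.0%.

162.0%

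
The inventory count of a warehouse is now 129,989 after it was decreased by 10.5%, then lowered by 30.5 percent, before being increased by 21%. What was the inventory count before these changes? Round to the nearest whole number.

The overall multiplier applied was 0.895 × 0.695 × 1.21 = 0.75265025.
So the original inventory count was 129,989 ÷ 0.75265025 ≈ 172,708.

172,708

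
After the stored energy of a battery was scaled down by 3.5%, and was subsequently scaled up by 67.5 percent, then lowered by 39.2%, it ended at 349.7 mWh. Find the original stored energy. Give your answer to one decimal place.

355.8 mWh

The overall multiplier applied was 0.965 × 1.675 × 0.608 = 0.982756.
So the original stored energy was 349.7 ÷ 0.982756 ≈ 355.8 mWh.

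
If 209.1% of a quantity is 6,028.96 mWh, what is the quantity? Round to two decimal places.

6,028.96 mWh ÷ 2.091 ≈ 2,883.29 mWh.

2,883.29 mWh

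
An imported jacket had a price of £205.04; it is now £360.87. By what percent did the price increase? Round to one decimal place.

Change: £360.87 − £205.04 = £155.83.
Relative to the original: £155.83 ÷ £205.04 ≈ 76.0%.
So the price increased by 76.0%.

76.0%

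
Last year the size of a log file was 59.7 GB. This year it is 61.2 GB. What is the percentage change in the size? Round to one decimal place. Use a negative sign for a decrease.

2.5%

Change: 61.2 − 59.7 = 1.5.
Relative to the original: 1.5 ÷ 59.7 ≈ 2.5%.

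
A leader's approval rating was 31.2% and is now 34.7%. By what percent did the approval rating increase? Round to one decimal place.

11.2%

The change is 34.7 − 31.2 = 3.5 percentage points.
Relative to the original 31.2%, that is 3.5 ÷ 31.2 ≈ 11.2%.
So the approval rating rose by 11.2%.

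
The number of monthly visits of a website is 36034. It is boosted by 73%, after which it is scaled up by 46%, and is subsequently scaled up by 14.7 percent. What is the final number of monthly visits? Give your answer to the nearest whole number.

73% increase: 36034 × 1.73 = 62338.82.
Apply the 46% increase: 62338.82 × 1.46 = 91014.6772.
Apply the 14.7% increase: 91014.6772 × 1.147 = 104393.8347484 ≈ 104394.

104394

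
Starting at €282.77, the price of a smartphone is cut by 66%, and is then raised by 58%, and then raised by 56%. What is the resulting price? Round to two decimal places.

66% decrease: €282.77 × 0.34 = €96.1418.
58% increase: €96.1418 × 1.58 = €151.904044.
56% increase: €151.904044 × 1.56 = €236.97030864 ≈ €236.97.

€236.97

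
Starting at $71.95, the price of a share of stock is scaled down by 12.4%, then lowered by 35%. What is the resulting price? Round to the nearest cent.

$40.97

Each change multiplies by a factor: 0.876 × 0.65 = 0.5694.
$71.95 × 0.5694 = $40.96833 ≈ $40.97.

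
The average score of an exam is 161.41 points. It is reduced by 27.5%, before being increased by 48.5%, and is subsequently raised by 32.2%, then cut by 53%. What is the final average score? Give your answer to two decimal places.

107.98 points

27.5% decrease: 161.41 × 0.725 = 117.02225.
Apply the 48.5% increase: 117.02225 × 1.485 = 173.77804125.
32.2% increase: 173.77804125 × 1.322 = 229.7345705325.
53% decrease: 229.7345705325 × 0.47 = 107.975248150275 ≈ 107.98.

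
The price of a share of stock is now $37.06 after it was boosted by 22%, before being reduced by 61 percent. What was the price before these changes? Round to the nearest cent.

Undoing the 61% decrease: $37.06 ÷ 0.39 ≈ $95.025641.
Undoing the 22% increase: $95.025641 ÷ 1.22 ≈ $77.89.

$77.89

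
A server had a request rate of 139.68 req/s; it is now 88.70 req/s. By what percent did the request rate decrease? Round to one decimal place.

36.5%

Change: 88.70 − 139.68 = -50.98.
Relative to the original: -50.98 ÷ 139.68 ≈ -36.5%.
So the request rate decreased by 36.5%.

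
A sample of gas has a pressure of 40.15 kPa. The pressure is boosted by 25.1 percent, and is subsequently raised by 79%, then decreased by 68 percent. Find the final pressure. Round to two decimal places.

28.77 kPa

After the 25.1% increase: 40.15 × 1.251 = 50.22765.
79% increase: 50.22765 × 1.79 = 89.9074935.
After the 68% decrease: 89.9074935 × 0.32 = 28.77039792 ≈ 28.77.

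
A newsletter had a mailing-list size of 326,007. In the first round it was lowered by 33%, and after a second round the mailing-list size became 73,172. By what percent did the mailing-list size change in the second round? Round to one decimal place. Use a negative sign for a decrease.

-66.5%

After the first round: 326,007 × 0.67 = 218424.69.
Second-round multiplier: 73,172 ÷ 218424.69 ≈ 0.335.
That is a change of -66.5%.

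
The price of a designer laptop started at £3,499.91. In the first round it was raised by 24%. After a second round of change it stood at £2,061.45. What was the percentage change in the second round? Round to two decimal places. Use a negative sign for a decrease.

-52.50%

After the first round: £3,499.91 × 1.24 = £4339.8884.
Second-round multiplier: £2,061.45 ÷ £4339.8884 ≈ 0.475001.
That is a change of -52.50%.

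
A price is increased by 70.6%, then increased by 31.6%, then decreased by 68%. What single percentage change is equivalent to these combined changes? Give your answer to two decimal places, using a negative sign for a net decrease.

-28.16%

A 70.6% increase multiplies by 1.706.
Then a 31.6% increase: 1.706 × 1.316 = 2.245096.
Then a 68% decrease: 2.245096 × 0.32 = 0.71843072.
Overall factor 0.71843072, i.e. -28.16%.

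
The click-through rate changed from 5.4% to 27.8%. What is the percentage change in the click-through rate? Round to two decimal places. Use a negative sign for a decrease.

414.81%

The change is 27.8 − 5.4 = 22.4 percentage points.
Relative to the original 5.4%, that is 22.4 ÷ 5.4 ≈ 414.81%.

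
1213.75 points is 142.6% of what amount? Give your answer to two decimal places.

851.16 points

1213.75 points ÷ 1.426 ≈ 851.16 points.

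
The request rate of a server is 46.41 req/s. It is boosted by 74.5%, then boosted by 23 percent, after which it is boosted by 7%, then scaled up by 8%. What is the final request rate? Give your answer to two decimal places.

74.5% increase: 46.41 × 1.745 = 80.98545.
After the 23% increase: 80.98545 × 1.23 = 99.6121035.
After the 7% increase: 99.6121035 × 1.07 = 106.584950745.
Apply the 8% increase: 106.584950745 × 1.08 = 115.1117468046 ≈ 115.11.

115.11 req/s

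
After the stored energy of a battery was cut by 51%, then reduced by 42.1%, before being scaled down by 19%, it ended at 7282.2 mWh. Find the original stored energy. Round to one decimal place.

Undoing the 19% decrease: 7282.2 ÷ 0.81 ≈ 8990.37037.
Undoing the 42.1% decrease: 8990.37037 ÷ 0.579 ≈ 15527.409965.
Undoing the 51% decrease: 15527.409965 ÷ 0.49 ≈ 31688.6 mWh.

31688.6 mWh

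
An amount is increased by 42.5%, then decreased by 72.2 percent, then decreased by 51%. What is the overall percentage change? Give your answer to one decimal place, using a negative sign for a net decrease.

-80.6%

A 42.5% increase multiplies by 1.425.
Then a 72.2% decrease: 1.425 × 0.278 = 0.39615.
Then a 51% decrease: 0.39615 × 0.49 = 0.1941135.
Overall factor 0.1941135, i.e. -80.6%.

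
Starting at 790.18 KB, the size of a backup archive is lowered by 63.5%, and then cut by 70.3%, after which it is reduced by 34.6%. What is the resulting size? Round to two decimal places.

Each change multiplies by a factor: 0.365 × 0.297 × 0.654 = 0.07089687.
790.18 × 0.07089687 = 56.0212887366 ≈ 56.02.

56.02 KB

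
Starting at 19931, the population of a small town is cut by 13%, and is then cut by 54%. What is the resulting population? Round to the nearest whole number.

Each change multiplies by a factor: 0.87 × 0.46 = 0.4002.
19931 × 0.4002 = 7976.3862 ≈ 7976.

7976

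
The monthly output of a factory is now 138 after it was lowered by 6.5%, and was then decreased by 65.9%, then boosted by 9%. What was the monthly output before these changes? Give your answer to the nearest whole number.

397

Undoing the 9% increase: 138 ÷ 1.09 ≈ 126.605505.
Undoing the 65.9% decrease: 126.605505 ÷ 0.341 ≈ 371.277141.
Undoing the 6.5% decrease: 371.277141 ÷ 0.935 ≈ 397.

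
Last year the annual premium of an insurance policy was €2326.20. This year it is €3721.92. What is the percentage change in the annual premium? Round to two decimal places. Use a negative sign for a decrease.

Change: €3721.92 − €2326.20 = €1395.72.
Relative to the original: €1395.72 ÷ €2326.20 = 60.00%.

60.00%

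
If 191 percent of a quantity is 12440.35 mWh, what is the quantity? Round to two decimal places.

12440.35 mWh ÷ 1.91 ≈ 6513.27 mWh.

6513.27 mWh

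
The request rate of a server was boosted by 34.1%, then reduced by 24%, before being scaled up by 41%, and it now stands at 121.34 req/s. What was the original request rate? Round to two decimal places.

The overall multiplier applied was 1.341 × 0.76 × 1.41 = 1.4370156.
So the original request rate was 121.34 ÷ 1.4370156 ≈ 84.44 req/s.

84.44 req/s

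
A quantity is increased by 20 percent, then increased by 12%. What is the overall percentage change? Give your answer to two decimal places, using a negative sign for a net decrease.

A 20% increase multiplies by 1.2.
Then a 12% increase: 1.2 × 1.12 = 1.344.
Overall factor 1.344, i.e. 34.40%.

34.40%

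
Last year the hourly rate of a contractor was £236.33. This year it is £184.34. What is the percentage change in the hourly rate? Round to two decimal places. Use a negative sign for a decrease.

Change: £184.34 − £236.33 = -£51.99.
Relative to the original: -£51.99 ÷ £236.33 ≈ -22.00%.

-22.00%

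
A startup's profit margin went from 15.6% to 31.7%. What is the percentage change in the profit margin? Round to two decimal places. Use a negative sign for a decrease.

103.21%

The change is 31.7 − 15.6 = 16.1 percentage points.
Relative to the original 15.6%, that is 16.1 ÷ 15.6 ≈ 103.21%.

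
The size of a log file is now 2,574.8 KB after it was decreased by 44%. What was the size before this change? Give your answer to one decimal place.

4,597.9 KB

The overall multiplier applied was 0.56.
So the original size was 2,574.8 ÷ 0.56 ≈ 4,597.9 KB.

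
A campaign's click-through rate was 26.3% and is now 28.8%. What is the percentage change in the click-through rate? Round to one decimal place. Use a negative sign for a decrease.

The change is 28.8 − 26.3 = 2.5 percentage points.
Relative to the original 26.3%, that is 2.5 ÷ 26.3 ≈ 9.5%.

9.5%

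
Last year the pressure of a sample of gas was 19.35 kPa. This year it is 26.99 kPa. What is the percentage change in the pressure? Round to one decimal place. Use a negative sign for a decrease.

39.5%

Change: 26.99 − 19.35 = 7.64.
Relative to the original: 7.64 ÷ 19.35 ≈ 39.5%.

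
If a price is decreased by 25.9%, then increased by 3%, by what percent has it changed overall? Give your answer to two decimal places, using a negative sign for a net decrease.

The combined multiplier is 0.741 × 1.03 = 0.76323.
That corresponds to a decrease of 23.68%.

-23.68%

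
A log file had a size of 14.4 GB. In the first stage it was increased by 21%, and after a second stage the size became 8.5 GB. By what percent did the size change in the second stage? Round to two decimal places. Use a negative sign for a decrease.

After the first stage: 14.4 × 1.21 = 17.424.
Second-stage multiplier: 8.5 ÷ 17.424 ≈ 0.487833.
That is a change of -51.22%.

-51.22%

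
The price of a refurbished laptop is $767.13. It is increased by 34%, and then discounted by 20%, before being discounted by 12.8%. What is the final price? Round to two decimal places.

Apply the 34% increase: $767.13 × 1.34 = $1027.9542.
20% decrease: $1027.9542 × 0.8 = $822.36336.
After the 12.8% decrease: $822.36336 × 0.872 = $717.10084992 ≈ $717.10.

$717.10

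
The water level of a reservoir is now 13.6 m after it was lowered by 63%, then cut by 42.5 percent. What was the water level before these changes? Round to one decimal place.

The overall multiplier applied was 0.37 × 0.575 = 0.21275.
So the original water level was 13.6 ÷ 0.21275 ≈ 63.9 m.

63.9 m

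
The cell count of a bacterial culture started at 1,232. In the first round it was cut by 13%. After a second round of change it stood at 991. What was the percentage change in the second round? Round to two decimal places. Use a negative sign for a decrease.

-7.54%

After the first round: 1,232 × 0.87 = 1071.84.
Second-round multiplier: 991 ÷ 1071.84 ≈ 0.924578.
That is a change of -7.54%.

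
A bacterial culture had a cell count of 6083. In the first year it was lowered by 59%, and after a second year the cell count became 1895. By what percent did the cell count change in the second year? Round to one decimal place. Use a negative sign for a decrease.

-24.0%

After the first year: 6083 × 0.41 = 2494.03.
Second-year multiplier: 1895 ÷ 2494.03 ≈ 0.75981.
That is a change of -24.0%.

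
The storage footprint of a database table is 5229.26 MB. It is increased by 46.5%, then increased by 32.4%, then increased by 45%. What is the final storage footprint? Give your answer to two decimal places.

Each change multiplies by a factor: 1.465 × 1.324 × 1.45 = 2.812507.
5229.26 × 2.812507 = 14707.33035482 ≈ 14707.33.

14707.33 MB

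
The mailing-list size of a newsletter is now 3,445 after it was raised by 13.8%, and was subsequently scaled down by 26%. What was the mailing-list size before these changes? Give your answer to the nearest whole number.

The overall multiplier applied was 1.138 × 0.74 = 0.84212.
So the original mailing-list size was 3,445 ÷ 0.84212 ≈ 4,091.

4,091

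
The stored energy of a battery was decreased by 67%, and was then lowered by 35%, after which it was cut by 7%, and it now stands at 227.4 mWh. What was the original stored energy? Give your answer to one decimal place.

The overall multiplier applied was 0.33 × 0.65 × 0.93 = 0.199485.
So the original stored energy was 227.4 ÷ 0.199485 ≈ 1,139.9 mWh.

1,139.9 mWh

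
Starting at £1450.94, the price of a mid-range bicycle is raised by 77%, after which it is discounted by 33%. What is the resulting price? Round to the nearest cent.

Each change multiplies by a factor: 1.77 × 0.67 = 1.1859.
£1450.94 × 1.1859 = £1720.669746 ≈ £1720.67.

£1720.67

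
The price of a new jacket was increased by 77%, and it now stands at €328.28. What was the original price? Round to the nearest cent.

The overall multiplier applied was 1.77.
So the original price was €328.28 ÷ 1.77 ≈ €185.47.

€185.47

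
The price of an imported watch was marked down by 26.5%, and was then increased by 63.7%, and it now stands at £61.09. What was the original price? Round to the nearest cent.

The overall multiplier applied was 0.735 × 1.637 = 1.203195.
So the original price was £61.09 ÷ 1.203195 ≈ £50.77.

£50.77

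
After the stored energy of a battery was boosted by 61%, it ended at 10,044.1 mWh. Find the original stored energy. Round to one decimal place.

6,238.6 mWh

The overall multiplier applied was 1.61.
So the original stored energy was 10,044.1 ÷ 1.61 ≈ 6,238.6 mWh.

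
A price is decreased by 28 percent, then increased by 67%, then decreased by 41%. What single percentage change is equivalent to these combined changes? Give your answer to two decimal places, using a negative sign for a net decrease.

-29.06%

The combined multiplier is 0.72 × 1.67 × 0.59 = 0.709416.
That corresponds to a decrease of 29.06%.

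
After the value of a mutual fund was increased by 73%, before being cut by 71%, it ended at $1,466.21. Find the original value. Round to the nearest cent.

$2,922.48

The overall multiplier applied was 1.73 × 0.29 = 0.5017.
So the original value was $1,466.21 ÷ 0.5017 ≈ $2,922.48.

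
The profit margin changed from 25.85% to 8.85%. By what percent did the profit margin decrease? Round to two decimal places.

The change is 8.85 − 25.85 = -17.00 percentage points.
Relative to the original 25.85%, that is -17.00 ÷ 25.85 ≈ -65.76%.
So the profit margin fell by 65.76%.

65.76%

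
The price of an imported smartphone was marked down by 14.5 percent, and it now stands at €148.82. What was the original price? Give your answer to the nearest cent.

The overall multiplier applied was 0.855.
So the original price was €148.82 ÷ 0.855 ≈ €174.06.

€174.06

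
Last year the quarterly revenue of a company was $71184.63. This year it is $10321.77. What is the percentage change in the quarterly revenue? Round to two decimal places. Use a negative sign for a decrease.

-85.50%

Change: $10321.77 − $71184.63 = -$60862.86.
Relative to the original: -$60862.86 ÷ $71184.63 ≈ -85.50%.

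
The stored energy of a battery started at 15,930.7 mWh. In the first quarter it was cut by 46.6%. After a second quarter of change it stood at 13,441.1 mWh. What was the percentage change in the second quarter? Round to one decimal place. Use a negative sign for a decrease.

58.0%

After the first quarter: 15,930.7 × 0.534 = 8506.9938.
Second-quarter multiplier: 13,441.1 ÷ 8506.9938 ≈ 1.58001.
That is a change of 58.0%.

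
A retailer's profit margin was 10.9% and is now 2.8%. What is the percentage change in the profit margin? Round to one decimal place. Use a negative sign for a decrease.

The change is 2.8 − 10.9 = -8.1 percentage points.
Relative to the original 10.9%, that is -8.1 ÷ 10.9 ≈ -74.3%.

-74.3%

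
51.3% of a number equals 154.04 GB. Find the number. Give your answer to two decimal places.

154.04 GB ÷ 0.513 ≈ 300.27 GB.

300.27 GB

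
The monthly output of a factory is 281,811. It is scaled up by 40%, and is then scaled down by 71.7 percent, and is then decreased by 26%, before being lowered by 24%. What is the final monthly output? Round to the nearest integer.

After the 40% increase: 281,811 × 1.4 = 394535.4.
71.7% decrease: 394535.4 × 0.283 = 111653.5182.
26% decrease: 111653.5182 × 0.74 = 82623.603468.
Apply the 24% decrease: 82623.603468 × 0.76 = 62793.93863568 ≈ 62,794.

62,794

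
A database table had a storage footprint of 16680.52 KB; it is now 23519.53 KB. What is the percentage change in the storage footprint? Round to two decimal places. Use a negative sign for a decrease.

41.00%

Change: 23519.53 − 16680.52 = 6839.01.
Relative to the original: 6839.01 ÷ 16680.52 ≈ 41.00%.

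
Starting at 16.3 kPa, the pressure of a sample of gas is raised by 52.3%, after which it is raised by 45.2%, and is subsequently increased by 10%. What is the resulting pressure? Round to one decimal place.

39.7 kPa

52.3% increase: 16.3 × 1.523 = 24.8249.
45.2% increase: 24.8249 × 1.452 = 36.0457548.
10% increase: 36.0457548 × 1.1 = 39.65033028 ≈ 39.7.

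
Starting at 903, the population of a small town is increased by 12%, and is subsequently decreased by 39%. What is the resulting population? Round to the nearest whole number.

Apply the 12% increase: 903 × 1.12 = 1011.36.
After the 39% decrease: 1011.36 × 0.61 = 616.9296 ≈ 617.

617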